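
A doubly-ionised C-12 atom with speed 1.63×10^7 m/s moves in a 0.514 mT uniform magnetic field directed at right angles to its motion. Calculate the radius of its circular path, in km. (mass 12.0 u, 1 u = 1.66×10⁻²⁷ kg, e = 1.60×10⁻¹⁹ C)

The magnetic force provides the centripetal force: qvB = mv²/r, so r = mv/(qB).
r = (1.99×10^-26 kg)(1.63×10^7 m/s) / [(2×1.60×10^-19 C)(5.14×10^-4 T)] = 1970 m.

r ≈ 1.97 km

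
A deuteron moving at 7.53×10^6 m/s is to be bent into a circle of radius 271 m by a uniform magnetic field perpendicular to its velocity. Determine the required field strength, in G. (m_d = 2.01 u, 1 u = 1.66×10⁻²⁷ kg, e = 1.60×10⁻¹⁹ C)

B ≈ 5.79 G

qvB = mv²/r gives B = mv/(qr).
B = (3.34×10^-27)(7.53×10^6) / [(1×1.60×10^-19)(271)] = 5.79×10^-4 T.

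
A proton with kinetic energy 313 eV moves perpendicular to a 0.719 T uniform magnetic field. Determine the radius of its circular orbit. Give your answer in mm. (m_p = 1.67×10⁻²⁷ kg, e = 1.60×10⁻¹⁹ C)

r ≈ 3.56 mm

Convert the energy: K = 313 eV = 5.01×10^-17 J.
v = √(2K/m) = √(2·5.01×10^-17/1.67×10^-27) = 2.45×10^5 m/s.
r = mv/(qB) = (1.67×10^-27)(2.45×10^5) / [(1×1.60×10^-19)(0.719)] = 3.56×10^-3 m.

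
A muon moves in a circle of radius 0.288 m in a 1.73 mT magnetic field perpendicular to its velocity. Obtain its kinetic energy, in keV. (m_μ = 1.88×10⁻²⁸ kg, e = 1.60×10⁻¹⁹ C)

v = qBr/m = (1×1.60×10^-19)(1.73×10^-3)(0.288) / (1.88×10^-28) = 4.24×10^5 m/s.
K = ½mv² = 0.5·(1.88×10^-28)·(4.24×10^5)² = 1.69×10^-17 J = 0.106 keV.

K ≈ 0.106 keV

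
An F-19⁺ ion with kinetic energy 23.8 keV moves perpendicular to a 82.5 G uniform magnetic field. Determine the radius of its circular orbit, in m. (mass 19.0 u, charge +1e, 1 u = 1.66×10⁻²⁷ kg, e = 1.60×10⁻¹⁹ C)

Convert the energy: K = 23.8 keV = 3.81×10^-15 J.
v = √(2K/m) = √(2·3.81×10^-15/3.15×10^-26) = 4.91×10^5 m/s.
r = mv/(qB) = (3.15×10^-26)(4.91×10^5) / [(1×1.60×10^-19)(8.25×10^-3)] = 11.7 m.

r ≈ 11.7 m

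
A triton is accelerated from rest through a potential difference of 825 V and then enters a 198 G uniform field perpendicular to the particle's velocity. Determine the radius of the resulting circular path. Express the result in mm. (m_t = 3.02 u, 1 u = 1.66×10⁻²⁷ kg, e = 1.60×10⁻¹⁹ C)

The kinetic energy gained is K = qV = (1×1.60×10^-19)(825) = 1.32×10^-16 J.
v = √(2K/m) = 2.29×10^5 m/s.
r = mv/(qB) = (5.01×10^-27)(2.29×10^5) / [(1×1.60×10^-19)(0.0198)] = 0.363 m.

r ≈ 363 mm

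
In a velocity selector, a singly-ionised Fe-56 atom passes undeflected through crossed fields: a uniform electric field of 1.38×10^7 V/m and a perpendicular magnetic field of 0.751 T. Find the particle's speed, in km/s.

v ≈ 18400 km/s

For zero net force, qE = qvB, so v = E/B.
v = (1.38×10^7) / (0.751) = 1.84×10^7 m/s.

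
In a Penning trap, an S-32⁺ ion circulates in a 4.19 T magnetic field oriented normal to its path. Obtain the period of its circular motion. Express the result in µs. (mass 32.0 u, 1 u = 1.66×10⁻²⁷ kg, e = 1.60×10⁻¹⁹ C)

T ≈ 0.498 µs

The cyclotron period is independent of speed: T = 2πm/(qB).
T = 2π(5.31×10^-26) / [(1×1.60×10^-19)(4.19)] = 4.98×10^-7 s.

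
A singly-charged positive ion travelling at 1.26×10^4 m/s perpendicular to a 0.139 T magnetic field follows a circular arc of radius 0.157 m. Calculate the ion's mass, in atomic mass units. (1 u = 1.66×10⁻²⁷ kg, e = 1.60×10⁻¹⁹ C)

m ≈ 167 u

qvB = mv²/r ⇒ m = qBr/v.
m = (1×1.60×10^-19)(0.139)(0.157) / (1.26×10^4) = 2.77×10^-25 kg = 167 u.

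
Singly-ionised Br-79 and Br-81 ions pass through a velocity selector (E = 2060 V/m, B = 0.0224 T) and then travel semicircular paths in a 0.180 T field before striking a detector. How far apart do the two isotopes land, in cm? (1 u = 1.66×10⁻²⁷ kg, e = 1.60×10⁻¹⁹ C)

Δd ≈ 2.12 cm

Both emerge at v = E/B₁ = 9.20×10^4 m/s.
r = mv/(qB₂), so r₁ = 0.4188 m and r₂ = 0.4294 m, giving Δr = 0.0106 m.
After a semicircle each ion lands a diameter 2r from the entry slit, so the separation is 2Δr = 0.0212 m.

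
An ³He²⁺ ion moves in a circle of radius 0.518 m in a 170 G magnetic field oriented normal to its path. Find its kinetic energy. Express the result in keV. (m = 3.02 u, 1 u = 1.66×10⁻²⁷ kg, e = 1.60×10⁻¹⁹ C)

K ≈ 4.95 keV

v = qBr/m = (2×1.60×10^-19)(0.0170)(0.518) / (5.01×10^-27) = 5.62×10^5 m/s.
K = ½mv² = 0.5·(5.01×10^-27)·(5.62×10^5)² = 7.92×10^-16 J = 4.95 keV.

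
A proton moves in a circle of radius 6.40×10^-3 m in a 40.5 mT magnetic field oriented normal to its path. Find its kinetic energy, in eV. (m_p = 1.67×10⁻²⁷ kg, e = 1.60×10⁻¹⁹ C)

K ≈ 3.22 eV

v = qBr/m = (1×1.60×10^-19)(0.0405)(6.40×10^-3) / (1.67×10^-27) = 2.48×10^4 m/s.
K = ½mv² = 0.5·(1.67×10^-27)·(2.48×10^4)² = 5.15×10^-19 J = 3.22 eV.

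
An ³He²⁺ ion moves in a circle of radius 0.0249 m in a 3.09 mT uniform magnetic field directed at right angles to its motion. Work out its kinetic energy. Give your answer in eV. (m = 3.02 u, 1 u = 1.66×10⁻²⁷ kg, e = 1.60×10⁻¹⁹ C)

v = qBr/m = (2×1.60×10^-19)(3.09×10^-3)(0.0249) / (5.01×10^-27) = 4910 m/s.
K = ½mv² = 0.5·(5.01×10^-27)·(4910)² = 6.05×10^-20 J = 0.378 eV.

K ≈ 0.378 eV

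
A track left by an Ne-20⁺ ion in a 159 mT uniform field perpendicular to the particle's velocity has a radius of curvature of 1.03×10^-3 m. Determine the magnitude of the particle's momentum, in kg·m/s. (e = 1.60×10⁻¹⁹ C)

Since qvB = mv²/r, the momentum p = mv = qBr.
p = (1×1.60×10^-19)(0.159)(1.03×10^-3) = 2.62×10^-23 kg·m/s.

p ≈ 2.62×10^-23 kg·m/s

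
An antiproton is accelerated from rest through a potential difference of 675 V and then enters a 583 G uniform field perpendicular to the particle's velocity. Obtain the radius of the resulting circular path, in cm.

The kinetic energy gained is K = qV = (1×1.60×10^-19)(675) = 1.08×10^-16 J.
v = √(2K/m) = 3.60×10^5 m/s.
r = mv/(qB) = (1.67×10^-27)(3.60×10^5) / [(1×1.60×10^-19)(0.0583)] = 0.0644 m.

r ≈ 6.44 cm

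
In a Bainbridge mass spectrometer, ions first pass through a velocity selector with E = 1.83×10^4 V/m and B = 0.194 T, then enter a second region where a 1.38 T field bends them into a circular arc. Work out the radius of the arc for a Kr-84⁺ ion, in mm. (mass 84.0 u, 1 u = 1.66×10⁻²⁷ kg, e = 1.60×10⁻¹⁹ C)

The selector passes v = E/B = 1.83×10^4/0.194 = 9.43×10^4 m/s.
In the deflection region, r = mv/(qB₂) = (1.39×10^-25)(9.43×10^4) / [(1×1.60×10^-19)(1.38)] = 0.0596 m.

r ≈ 59.6 mm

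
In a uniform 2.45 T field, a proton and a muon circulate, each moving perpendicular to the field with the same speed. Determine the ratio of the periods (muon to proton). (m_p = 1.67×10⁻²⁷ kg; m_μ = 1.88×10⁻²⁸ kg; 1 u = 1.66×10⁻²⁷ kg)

ratio ≈ 0.113

T = 2πm/(qB) is independent of speed, so T₂/T₁ = (m₂/q₂)/(m₁/q₁).
T_{muon}/T_{proton} = (1.88×10^-28/1e) / (1.67×10^-27/1e) = 0.113.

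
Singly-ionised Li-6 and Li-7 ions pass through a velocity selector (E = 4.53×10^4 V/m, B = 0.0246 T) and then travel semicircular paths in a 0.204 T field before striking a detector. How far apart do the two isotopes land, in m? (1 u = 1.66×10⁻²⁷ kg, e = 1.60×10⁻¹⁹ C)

Δd ≈ 0.187 m

Both emerge at v = E/B₁ = 1.84×10^6 m/s.
r = mv/(qB₂), so r₁ = 0.5619 m and r₂ = 0.6556 m, giving Δr = 0.0937 m.
After a semicircle each ion lands a diameter 2r from the entry slit, so the separation is 2Δr = 0.187 m.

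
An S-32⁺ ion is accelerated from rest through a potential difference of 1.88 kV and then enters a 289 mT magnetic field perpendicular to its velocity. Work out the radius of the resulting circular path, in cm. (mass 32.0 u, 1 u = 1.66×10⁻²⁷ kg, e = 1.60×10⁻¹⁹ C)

The kinetic energy gained is K = qV = (1×1.60×10^-19)(1880) = 3.01×10^-16 J.
v = √(2K/m) = 1.06×10^5 m/s.
r = mv/(qB) = (5.31×10^-26)(1.06×10^5) / [(1×1.60×10^-19)(0.289)] = 0.122 m.

r ≈ 12.2 cm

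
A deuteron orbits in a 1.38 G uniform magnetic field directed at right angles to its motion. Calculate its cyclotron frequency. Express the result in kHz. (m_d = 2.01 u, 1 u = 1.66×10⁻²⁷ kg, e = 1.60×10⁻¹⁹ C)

f = qB/(2πm) = (1×1.60×10^-19)(1.38×10^-4) / [2π(3.34×10^-27)] = 1050 Hz.

f ≈ 1.05 kHz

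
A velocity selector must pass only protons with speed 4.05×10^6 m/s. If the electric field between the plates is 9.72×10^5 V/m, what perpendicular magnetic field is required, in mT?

B ≈ 240 mT

qE = qvB ⇒ B = E/v = (9.72×10^5) / (4.05×10^6) = 0.240 T.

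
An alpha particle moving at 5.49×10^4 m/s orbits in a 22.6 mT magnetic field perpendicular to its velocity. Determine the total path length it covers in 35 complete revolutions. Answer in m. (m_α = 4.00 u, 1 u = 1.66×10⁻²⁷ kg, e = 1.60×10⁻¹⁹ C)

L ≈ 11.1 m

r = mv/(qB) = 0.0504 m, so one revolution covers 2πr = 0.317 m.
In 35 revolutions: L = 35·2πr = 11.1 m.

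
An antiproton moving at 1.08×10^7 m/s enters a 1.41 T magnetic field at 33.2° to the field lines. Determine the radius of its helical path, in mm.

Only the perpendicular component v⊥ = v sin33.2° = 5.91×10^6 m/s is bent by the field.
r = m v⊥ /(qB) = (1.67×10^-27)(5.91×10^6) / [(1×1.60×10^-19)(1.41)] = 0.0438 m.

r ≈ 43.8 mm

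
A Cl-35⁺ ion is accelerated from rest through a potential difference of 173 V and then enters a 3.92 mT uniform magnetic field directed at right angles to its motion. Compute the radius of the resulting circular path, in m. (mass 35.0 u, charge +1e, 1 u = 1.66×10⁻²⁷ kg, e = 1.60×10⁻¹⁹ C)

r ≈ 2.86 m

The kinetic energy gained is K = qV = (1×1.60×10^-19)(173) = 2.77×10^-17 J.
v = √(2K/m) = 3.09×10^4 m/s.
r = mv/(qB) = (5.81×10^-26)(3.09×10^4) / [(1×1.60×10^-19)(3.92×10^-3)] = 2.86 m.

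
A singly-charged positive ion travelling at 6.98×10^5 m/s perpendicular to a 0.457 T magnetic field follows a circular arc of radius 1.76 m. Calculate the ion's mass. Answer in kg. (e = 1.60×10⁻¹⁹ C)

m ≈ 1.84×10^-25 kg

qvB = mv²/r ⇒ m = qBr/v.
m = (1×1.60×10^-19)(0.457)(1.76) / (6.98×10^5) = 1.84×10^-25 kg.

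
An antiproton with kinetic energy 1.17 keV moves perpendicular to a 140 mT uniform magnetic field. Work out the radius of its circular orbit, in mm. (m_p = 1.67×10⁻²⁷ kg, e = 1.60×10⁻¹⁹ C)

Convert the energy: K = 1.17 keV = 1.87×10^-16 J.
v = √(2K/m) = √(2·1.87×10^-16/1.67×10^-27) = 4.73×10^5 m/s.
r = mv/(qB) = (1.67×10^-27)(4.73×10^5) / [(1×1.60×10^-19)(0.140)] = 0.0353 m.

r ≈ 35.3 mm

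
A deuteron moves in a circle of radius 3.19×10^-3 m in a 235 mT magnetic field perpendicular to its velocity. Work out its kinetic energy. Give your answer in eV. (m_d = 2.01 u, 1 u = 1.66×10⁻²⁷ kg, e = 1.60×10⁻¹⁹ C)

K ≈ 13.5 eV

v = qBr/m = (1×1.60×10^-19)(0.235)(3.19×10^-3) / (3.34×10^-27) = 3.59×10^4 m/s.
K = ½mv² = 0.5·(3.34×10^-27)·(3.59×10^4)² = 2.16×10^-18 J = 13.5 eV.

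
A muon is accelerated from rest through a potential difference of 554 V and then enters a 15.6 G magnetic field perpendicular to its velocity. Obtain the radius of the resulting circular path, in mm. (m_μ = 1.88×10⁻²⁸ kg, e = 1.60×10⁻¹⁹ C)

r ≈ 731 mm

The kinetic energy gained is K = qV = (1×1.60×10^-19)(554) = 8.86×10^-17 J.
v = √(2K/m) = 9.71×10^5 m/s.
r = mv/(qB) = (1.88×10^-28)(9.71×10^5) / [(1×1.60×10^-19)(1.56×10^-3)] = 0.731 m.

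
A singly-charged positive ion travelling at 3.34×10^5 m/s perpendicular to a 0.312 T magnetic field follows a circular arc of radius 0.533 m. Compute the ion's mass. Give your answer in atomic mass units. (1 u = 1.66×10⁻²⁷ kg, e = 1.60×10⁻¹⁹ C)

m ≈ 48.0 u

qvB = mv²/r ⇒ m = qBr/v.
m = (1×1.60×10^-19)(0.312)(0.533) / (3.34×10^5) = 7.97×10^-26 kg = 48.0 u.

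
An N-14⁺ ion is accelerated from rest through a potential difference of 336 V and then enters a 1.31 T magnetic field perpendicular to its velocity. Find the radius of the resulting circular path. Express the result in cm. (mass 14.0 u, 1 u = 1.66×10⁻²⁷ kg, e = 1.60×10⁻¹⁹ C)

The kinetic energy gained is K = qV = (1×1.60×10^-19)(336) = 5.38×10^-17 J.
v = √(2K/m) = 6.80×10^4 m/s.
r = mv/(qB) = (2.32×10^-26)(6.80×10^4) / [(1×1.60×10^-19)(1.31)] = 7.54×10^-3 m.

r ≈ 0.754 cm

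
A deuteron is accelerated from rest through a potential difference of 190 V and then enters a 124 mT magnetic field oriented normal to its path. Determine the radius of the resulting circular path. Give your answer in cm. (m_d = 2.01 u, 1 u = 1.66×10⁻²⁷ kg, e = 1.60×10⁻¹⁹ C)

The kinetic energy gained is K = qV = (1×1.60×10^-19)(190) = 3.04×10^-17 J.
v = √(2K/m) = 1.35×10^5 m/s.
r = mv/(qB) = (3.34×10^-27)(1.35×10^5) / [(1×1.60×10^-19)(0.124)] = 0.0227 m.

r ≈ 2.27 cm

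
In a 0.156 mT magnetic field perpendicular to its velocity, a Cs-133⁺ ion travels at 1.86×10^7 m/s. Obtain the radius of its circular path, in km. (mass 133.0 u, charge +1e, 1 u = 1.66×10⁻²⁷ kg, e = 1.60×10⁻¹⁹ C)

The magnetic force provides the centripetal force: qvB = mv²/r, so r = mv/(qB).
r = (2.21×10^-25 kg)(1.86×10^7 m/s) / [(1×1.60×10^-19 C)(1.56×10^-4 T)] = 1.65×10^5 m.

r ≈ 165 km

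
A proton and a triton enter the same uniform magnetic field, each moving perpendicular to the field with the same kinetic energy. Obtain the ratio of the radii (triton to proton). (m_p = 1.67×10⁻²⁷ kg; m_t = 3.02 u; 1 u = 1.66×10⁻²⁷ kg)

ratio ≈ 1.73

r = √(2mK)/(qB) ⇒ at equal K, r ∝ √m/q.
r_{triton}/r_{proton} = 1.73.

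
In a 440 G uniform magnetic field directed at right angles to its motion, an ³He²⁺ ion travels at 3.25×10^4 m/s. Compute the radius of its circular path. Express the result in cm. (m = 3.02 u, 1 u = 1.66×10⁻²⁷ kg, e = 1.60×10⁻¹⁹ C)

The magnetic force provides the centripetal force: qvB = mv²/r, so r = mv/(qB).
r = (5.01×10^-27 kg)(3.25×10^4 m/s) / [(2×1.60×10^-19 C)(0.0440 T)] = 0.0116 m.

r ≈ 1.16 cm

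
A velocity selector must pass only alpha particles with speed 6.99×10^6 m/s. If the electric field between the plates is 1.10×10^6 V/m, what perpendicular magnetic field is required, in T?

qE = qvB ⇒ B = E/v = (1.10×10^6) / (6.99×10^6) = 0.157 T.

B ≈ 0.157 T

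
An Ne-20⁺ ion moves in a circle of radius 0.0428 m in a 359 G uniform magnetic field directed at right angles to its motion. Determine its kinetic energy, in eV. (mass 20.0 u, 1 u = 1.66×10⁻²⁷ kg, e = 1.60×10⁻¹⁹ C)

K ≈ 5.69 eV

v = qBr/m = (1×1.60×10^-19)(0.0359)(0.0428) / (3.32×10^-26) = 7400 m/s.
K = ½mv² = 0.5·(3.32×10^-26)·(7400)² = 9.10×10^-19 J = 5.69 eV.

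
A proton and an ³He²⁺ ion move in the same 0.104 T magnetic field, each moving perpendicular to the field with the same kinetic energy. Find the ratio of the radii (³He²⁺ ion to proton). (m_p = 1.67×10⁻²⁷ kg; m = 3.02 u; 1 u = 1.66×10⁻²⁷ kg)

r = √(2mK)/(qB) ⇒ at equal K, r ∝ √m/q.
r_{³He²⁺ ion}/r_{proton} = 0.866.

ratio ≈ 0.866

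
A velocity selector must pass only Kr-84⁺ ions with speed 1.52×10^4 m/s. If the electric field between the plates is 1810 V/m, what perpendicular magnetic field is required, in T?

B ≈ 0.119 T

qE = qvB ⇒ B = E/v = (1810) / (1.52×10^4) = 0.119 T.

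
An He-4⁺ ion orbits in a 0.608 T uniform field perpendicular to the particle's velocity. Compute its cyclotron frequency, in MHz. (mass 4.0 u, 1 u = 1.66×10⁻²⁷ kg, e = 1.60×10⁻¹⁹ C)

f = qB/(2πm) = (1×1.60×10^-19)(0.608) / [2π(6.64×10^-27)] = 2.33×10^6 Hz.

f ≈ 2.33 MHz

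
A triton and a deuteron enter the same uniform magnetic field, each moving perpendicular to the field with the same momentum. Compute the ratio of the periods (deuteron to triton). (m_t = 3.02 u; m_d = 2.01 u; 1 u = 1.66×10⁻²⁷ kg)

ratio ≈ 0.666

T = 2πm/(qB) is independent of speed, so T₂/T₁ = (m₂/q₂)/(m₁/q₁).
T_{deuteron}/T_{triton} = (3.34×10^-27/1e) / (5.01×10^-27/1e) = 0.666.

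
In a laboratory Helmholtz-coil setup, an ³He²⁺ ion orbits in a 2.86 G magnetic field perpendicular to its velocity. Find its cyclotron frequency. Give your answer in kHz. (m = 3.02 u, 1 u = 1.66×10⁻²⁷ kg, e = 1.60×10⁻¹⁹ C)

f = qB/(2πm) = (2×1.60×10^-19)(2.86×10^-4) / [2π(5.01×10^-27)] = 2910 Hz.

f ≈ 2.91 kHz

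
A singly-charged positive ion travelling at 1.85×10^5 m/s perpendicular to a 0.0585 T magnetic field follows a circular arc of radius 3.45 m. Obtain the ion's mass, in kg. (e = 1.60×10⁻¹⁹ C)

m ≈ 1.75×10^-25 kg

qvB = mv²/r ⇒ m = qBr/v.
m = (1×1.60×10^-19)(0.0585)(3.45) / (1.85×10^5) = 1.75×10^-25 kg.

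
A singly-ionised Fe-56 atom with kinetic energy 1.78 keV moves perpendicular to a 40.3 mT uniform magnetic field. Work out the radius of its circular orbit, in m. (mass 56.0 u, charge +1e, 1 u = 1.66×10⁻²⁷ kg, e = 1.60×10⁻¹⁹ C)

r ≈ 1.13 m

Convert the energy: K = 1.78 keV = 2.85×10^-16 J.
v = √(2K/m) = √(2·2.85×10^-16/9.30×10^-26) = 7.83×10^4 m/s.
r = mv/(qB) = (9.30×10^-26)(7.83×10^4) / [(1×1.60×10^-19)(0.0403)] = 1.13 m.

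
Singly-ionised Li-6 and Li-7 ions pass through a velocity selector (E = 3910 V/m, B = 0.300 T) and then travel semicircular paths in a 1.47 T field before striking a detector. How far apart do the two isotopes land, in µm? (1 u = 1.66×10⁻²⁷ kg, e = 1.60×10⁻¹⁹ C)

Δd ≈ 184 µm

Both emerge at v = E/B₁ = 1.30×10^4 m/s.
r = mv/(qB₂), so r₁ = 5.519×10^-4 m and r₂ = 6.439×10^-4 m, giving Δr = 9.20×10^-5 m.
After a semicircle each ion lands a diameter 2r from the entry slit, so the separation is 2Δr = 1.84×10^-4 m.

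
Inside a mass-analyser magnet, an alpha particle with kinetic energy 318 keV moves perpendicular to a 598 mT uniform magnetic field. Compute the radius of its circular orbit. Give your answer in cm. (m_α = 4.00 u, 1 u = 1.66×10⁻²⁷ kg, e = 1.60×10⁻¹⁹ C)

Convert the energy: K = 318 keV = 5.09×10^-14 J.
v = √(2K/m) = √(2·5.09×10^-14/6.64×10^-27) = 3.91×10^6 m/s.
r = mv/(qB) = (6.64×10^-27)(3.91×10^6) / [(2×1.60×10^-19)(0.598)] = 0.136 m.

r ≈ 13.6 cm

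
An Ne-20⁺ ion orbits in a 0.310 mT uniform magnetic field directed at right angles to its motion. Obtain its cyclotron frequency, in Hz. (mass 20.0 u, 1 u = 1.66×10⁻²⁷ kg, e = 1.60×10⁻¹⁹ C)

f ≈ 238 Hz

f = qB/(2πm) = (1×1.60×10^-19)(3.10×10^-4) / [2π(3.32×10^-26)] = 238 Hz.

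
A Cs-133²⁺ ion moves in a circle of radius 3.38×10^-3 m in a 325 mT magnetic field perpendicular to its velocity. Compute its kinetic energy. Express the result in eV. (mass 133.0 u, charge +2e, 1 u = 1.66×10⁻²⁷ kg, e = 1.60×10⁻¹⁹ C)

K ≈ 1.75 eV

v = qBr/m = (2×1.60×10^-19)(0.325)(3.38×10^-3) / (2.21×10^-25) = 1590 m/s.
K = ½mv² = 0.5·(2.21×10^-25)·(1590)² = 2.80×10^-19 J = 1.75 eV.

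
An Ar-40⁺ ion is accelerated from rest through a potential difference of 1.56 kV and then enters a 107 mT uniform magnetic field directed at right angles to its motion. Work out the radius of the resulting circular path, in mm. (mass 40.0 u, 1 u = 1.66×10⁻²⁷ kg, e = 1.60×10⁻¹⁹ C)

The kinetic energy gained is K = qV = (1×1.60×10^-19)(1560) = 2.50×10^-16 J.
v = √(2K/m) = 8.67×10^4 m/s.
r = mv/(qB) = (6.64×10^-26)(8.67×10^4) / [(1×1.60×10^-19)(0.107)] = 0.336 m.

r ≈ 336 mm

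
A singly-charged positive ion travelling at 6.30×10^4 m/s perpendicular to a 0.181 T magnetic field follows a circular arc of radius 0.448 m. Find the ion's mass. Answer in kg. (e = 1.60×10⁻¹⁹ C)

qvB = mv²/r ⇒ m = qBr/v.
m = (1×1.60×10^-19)(0.181)(0.448) / (6.30×10^4) = 2.06×10^-25 kg.

m ≈ 2.06×10^-25 kg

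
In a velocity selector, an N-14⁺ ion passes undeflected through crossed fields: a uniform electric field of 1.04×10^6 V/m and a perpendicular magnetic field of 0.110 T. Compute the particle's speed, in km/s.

For zero net force, qE = qvB, so v = E/B.
v = (1.04×10^6) / (0.110) = 9.45×10^6 m/s.

v ≈ 9450 km/s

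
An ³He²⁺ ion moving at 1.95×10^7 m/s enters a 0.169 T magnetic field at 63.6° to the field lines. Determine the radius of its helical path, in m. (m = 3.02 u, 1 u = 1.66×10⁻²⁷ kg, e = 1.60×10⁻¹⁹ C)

r ≈ 1.62 m

Only the perpendicular component v⊥ = v sin63.6° = 1.75×10^7 m/s is bent by the field.
r = m v⊥ /(qB) = (5.01×10^-27)(1.75×10^7) / [(2×1.60×10^-19)(0.169)] = 1.62 m.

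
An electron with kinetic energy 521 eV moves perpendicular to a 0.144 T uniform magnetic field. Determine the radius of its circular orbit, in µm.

Convert the energy: K = 521 eV = 8.34×10^-17 J.
v = √(2K/m) = √(2·8.34×10^-17/9.11×10^-31) = 1.35×10^7 m/s.
r = mv/(qB) = (9.11×10^-31)(1.35×10^7) / [(1×1.60×10^-19)(0.144)] = 5.35×10^-4 m.

r ≈ 535 µm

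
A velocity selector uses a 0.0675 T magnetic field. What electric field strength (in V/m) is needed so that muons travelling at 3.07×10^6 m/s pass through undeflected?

E ≈ 2.07×10^5 V/m

qE = qvB ⇒ E = vB = (3.07×10^6)(0.0675) = 2.07×10^5 V/m.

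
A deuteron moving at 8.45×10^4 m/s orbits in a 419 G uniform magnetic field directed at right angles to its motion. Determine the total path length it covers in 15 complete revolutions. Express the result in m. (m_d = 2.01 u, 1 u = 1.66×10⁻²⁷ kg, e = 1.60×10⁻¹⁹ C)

L ≈ 3.96 m

r = mv/(qB) = 0.0421 m, so one revolution covers 2πr = 0.264 m.
In 15 revolutions: L = 15·2πr = 3.96 m.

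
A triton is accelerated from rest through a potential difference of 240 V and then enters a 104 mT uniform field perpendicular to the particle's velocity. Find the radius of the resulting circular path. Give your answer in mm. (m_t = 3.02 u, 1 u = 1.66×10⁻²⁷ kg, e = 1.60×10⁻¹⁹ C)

r ≈ 37.3 mm

The kinetic energy gained is K = qV = (1×1.60×10^-19)(240) = 3.84×10^-17 J.
v = √(2K/m) = 1.24×10^5 m/s.
r = mv/(qB) = (5.01×10^-27)(1.24×10^5) / [(1×1.60×10^-19)(0.104)] = 0.0373 m.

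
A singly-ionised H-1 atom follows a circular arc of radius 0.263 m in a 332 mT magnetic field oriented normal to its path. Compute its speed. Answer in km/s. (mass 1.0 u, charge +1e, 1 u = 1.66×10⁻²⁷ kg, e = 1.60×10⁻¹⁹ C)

v ≈ 8420 km/s

From qvB = mv²/r, v = qBr/m.
v = (1×1.60×10^-19)(0.332)(0.263) / (1.66×10^-27) = 8.42×10^6 m/s.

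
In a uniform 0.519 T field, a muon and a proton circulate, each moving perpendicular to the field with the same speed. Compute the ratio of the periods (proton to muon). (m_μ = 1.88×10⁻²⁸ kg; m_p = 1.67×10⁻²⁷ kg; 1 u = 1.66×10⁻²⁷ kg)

T = 2πm/(qB) is independent of speed, so T₂/T₁ = (m₂/q₂)/(m₁/q₁).
T_{proton}/T_{muon} = (1.67×10^-27/1e) / (1.88×10^-28/1e) = 8.88.

ratio ≈ 8.88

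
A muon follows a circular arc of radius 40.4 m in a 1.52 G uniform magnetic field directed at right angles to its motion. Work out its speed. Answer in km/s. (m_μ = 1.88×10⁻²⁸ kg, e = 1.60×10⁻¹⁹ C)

From qvB = mv²/r, v = qBr/m.
v = (1×1.60×10^-19)(1.52×10^-4)(40.4) / (1.88×10^-28) = 5.23×10^6 m/s.

v ≈ 5230 km/s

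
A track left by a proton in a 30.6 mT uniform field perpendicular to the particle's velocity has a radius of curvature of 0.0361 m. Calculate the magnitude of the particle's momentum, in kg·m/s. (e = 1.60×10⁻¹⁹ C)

Since qvB = mv²/r, the momentum p = mv = qBr.
p = (1×1.60×10^-19)(0.0306)(0.0361) = 1.77×10^-22 kg·m/s.

p ≈ 1.77×10^-22 kg·m/s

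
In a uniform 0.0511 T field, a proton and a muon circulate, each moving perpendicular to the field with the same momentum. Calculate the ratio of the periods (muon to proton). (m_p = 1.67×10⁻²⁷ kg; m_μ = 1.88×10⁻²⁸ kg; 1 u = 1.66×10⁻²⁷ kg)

ratio ≈ 0.113

T = 2πm/(qB) is independent of speed, so T₂/T₁ = (m₂/q₂)/(m₁/q₁).
T_{muon}/T_{proton} = (1.88×10^-28/1e) / (1.67×10^-27/1e) = 0.113.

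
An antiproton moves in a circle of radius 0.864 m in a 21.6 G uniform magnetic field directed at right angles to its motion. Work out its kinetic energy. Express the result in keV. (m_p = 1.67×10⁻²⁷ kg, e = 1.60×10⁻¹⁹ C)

K ≈ 0.167 keV

v = qBr/m = (1×1.60×10^-19)(2.16×10^-3)(0.864) / (1.67×10^-27) = 1.79×10^5 m/s.
K = ½mv² = 0.5·(1.67×10^-27)·(1.79×10^5)² = 2.67×10^-17 J = 0.167 keV.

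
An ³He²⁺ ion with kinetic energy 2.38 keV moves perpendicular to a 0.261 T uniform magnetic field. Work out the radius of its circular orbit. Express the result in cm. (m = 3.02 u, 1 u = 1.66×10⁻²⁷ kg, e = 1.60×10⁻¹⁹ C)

Convert the energy: K = 2.38 keV = 3.81×10^-16 J.
v = √(2K/m) = √(2·3.81×10^-16/5.01×10^-27) = 3.90×10^5 m/s.
r = mv/(qB) = (5.01×10^-27)(3.90×10^5) / [(2×1.60×10^-19)(0.261)] = 0.0234 m.

r ≈ 2.34 cm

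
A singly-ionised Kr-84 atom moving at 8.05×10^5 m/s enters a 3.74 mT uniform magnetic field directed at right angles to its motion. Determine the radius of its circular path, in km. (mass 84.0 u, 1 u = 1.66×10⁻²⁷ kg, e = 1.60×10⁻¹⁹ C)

The magnetic force provides the centripetal force: qvB = mv²/r, so r = mv/(qB).
r = (1.39×10^-25 kg)(8.05×10^5 m/s) / [(1×1.60×10^-19 C)(3.74×10^-3 T)] = 188 m.

r ≈ 0.188 km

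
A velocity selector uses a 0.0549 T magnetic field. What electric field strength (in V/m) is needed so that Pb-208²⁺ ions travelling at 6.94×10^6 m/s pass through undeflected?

E ≈ 3.81×10^5 V/m

qE = qvB ⇒ E = vB = (6.94×10^6)(0.0549) = 3.81×10^5 V/m.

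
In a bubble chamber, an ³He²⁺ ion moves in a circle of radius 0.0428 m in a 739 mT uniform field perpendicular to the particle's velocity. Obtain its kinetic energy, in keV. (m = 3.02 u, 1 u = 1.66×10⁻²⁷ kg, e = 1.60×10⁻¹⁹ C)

v = qBr/m = (2×1.60×10^-19)(0.739)(0.0428) / (5.01×10^-27) = 2.02×10^6 m/s.
K = ½mv² = 0.5·(5.01×10^-27)·(2.02×10^6)² = 1.02×10^-14 J = 63.9 keV.

K ≈ 63.9 keV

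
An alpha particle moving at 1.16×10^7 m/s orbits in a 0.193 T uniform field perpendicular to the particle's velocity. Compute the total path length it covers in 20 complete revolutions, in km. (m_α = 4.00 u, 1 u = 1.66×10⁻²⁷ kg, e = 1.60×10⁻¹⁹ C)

r = mv/(qB) = 1.25 m, so one revolution covers 2πr = 7.84 m.
In 20 revolutions: L = 20·2πr = 157 m.

L ≈ 0.157 km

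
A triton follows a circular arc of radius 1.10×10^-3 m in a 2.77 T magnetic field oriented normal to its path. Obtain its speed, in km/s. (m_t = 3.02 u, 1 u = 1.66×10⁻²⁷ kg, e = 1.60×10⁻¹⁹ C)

v ≈ 97.2 km/s

From qvB = mv²/r, v = qBr/m.
v = (1×1.60×10^-19)(2.77)(1.10×10^-3) / (5.01×10^-27) = 9.72×10^4 m/s.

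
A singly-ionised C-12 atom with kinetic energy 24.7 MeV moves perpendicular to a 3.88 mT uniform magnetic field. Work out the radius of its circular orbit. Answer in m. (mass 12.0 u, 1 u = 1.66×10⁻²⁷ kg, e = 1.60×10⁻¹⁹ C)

Convert the energy: K = 24.7 MeV = 3.95×10^-12 J.
v = √(2K/m) = √(2·3.95×10^-12/1.99×10^-26) = 1.99×10^7 m/s.
r = mv/(qB) = (1.99×10^-26)(1.99×10^7) / [(1×1.60×10^-19)(3.88×10^-3)] = 639 m.

r ≈ 639 m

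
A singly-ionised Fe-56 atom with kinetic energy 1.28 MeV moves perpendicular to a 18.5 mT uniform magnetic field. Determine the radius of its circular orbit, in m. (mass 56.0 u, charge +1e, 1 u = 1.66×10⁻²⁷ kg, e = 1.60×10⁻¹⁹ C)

Convert the energy: K = 1.28 MeV = 2.05×10^-13 J.
v = √(2K/m) = √(2·2.05×10^-13/9.30×10^-26) = 2.10×10^6 m/s.
r = mv/(qB) = (9.30×10^-26)(2.10×10^6) / [(1×1.60×10^-19)(0.0185)] = 65.9 m.

r ≈ 65.9 m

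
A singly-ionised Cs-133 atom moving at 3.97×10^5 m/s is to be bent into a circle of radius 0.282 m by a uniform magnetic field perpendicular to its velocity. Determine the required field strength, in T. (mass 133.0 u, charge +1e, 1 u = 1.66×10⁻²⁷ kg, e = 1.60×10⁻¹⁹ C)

qvB = mv²/r gives B = mv/(qr).
B = (2.21×10^-25)(3.97×10^5) / [(1×1.60×10^-19)(0.282)] = 1.94 T.

B ≈ 1.94 T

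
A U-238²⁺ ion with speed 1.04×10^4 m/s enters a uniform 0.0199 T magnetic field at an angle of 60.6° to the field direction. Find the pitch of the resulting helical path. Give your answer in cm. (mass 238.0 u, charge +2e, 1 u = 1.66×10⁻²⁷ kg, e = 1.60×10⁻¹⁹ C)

The velocity component along B is v∥ = v cos60.6° = 5110 m/s.
The cyclotron period T = 2πm/(qB) = 3.90×10^-4 s is set by m, q, B alone.
Pitch = v∥·T = (5110)(3.90×10^-4) = 1.99 m.

pitch ≈ 199 cm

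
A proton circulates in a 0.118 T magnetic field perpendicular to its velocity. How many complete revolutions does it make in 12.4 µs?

T = 2πm/(qB) = 2π(1.67×10^-27) / [(1×1.60×10^-19)(0.118)] = 5.5577×10^-7 s.
N = t/T = 1.24×10^-5 / 5.5577×10^-7 ≈ 22.31, so 22 complete revolutions.

N = 22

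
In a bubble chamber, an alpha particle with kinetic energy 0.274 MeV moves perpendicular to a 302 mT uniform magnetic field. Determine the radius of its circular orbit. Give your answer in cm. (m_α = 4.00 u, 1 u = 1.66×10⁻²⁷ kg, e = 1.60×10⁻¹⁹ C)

Convert the energy: K = 0.274 MeV = 4.38×10^-14 J.
v = √(2K/m) = √(2·4.38×10^-14/6.64×10^-27) = 3.63×10^6 m/s.
r = mv/(qB) = (6.64×10^-27)(3.63×10^6) / [(2×1.60×10^-19)(0.302)] = 0.250 m.

r ≈ 25.0 cm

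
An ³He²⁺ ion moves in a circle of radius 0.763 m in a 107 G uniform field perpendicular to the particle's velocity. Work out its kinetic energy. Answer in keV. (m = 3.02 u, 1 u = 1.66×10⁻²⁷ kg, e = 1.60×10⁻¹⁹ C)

K ≈ 4.25 keV

v = qBr/m = (2×1.60×10^-19)(0.0107)(0.763) / (5.01×10^-27) = 5.21×10^5 m/s.
K = ½mv² = 0.5·(5.01×10^-27)·(5.21×10^5)² = 6.81×10^-16 J = 4.25 keV.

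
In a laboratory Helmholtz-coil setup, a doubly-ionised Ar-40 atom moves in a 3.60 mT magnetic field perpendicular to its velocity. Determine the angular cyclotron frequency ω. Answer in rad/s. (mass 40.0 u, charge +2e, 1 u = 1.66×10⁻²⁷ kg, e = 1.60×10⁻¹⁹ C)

ω ≈ 1.73×10^4 rad/s

ω = qB/m = (2×1.60×10^-19)(3.60×10^-3) / (6.64×10^-26) = 1.73×10^4 rad/s.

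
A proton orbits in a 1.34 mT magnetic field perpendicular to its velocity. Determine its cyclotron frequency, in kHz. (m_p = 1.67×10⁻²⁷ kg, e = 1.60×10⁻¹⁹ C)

f = qB/(2πm) = (1×1.60×10^-19)(1.34×10^-3) / [2π(1.67×10^-27)] = 2.04×10^4 Hz.

f ≈ 20.4 kHz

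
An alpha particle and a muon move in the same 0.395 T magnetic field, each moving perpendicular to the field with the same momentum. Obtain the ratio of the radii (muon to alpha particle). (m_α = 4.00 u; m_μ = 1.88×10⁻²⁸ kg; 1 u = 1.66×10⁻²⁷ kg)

ratio ≈ 2.00

r = p/(qB) ⇒ at equal p, r ∝ 1/q.
r_{muon}/r_{alpha particle} = 2.00.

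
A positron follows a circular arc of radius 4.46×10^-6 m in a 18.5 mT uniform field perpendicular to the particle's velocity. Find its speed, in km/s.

v ≈ 14.5 km/s

From qvB = mv²/r, v = qBr/m.
v = (1×1.60×10^-19)(0.0185)(4.46×10^-6) / (9.11×10^-31) = 1.45×10^4 m/s.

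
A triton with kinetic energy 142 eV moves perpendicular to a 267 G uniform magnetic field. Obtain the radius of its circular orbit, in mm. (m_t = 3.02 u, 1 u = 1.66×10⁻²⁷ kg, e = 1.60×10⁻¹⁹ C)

r ≈ 112 mm

Convert the energy: K = 142 eV = 2.27×10^-17 J.
v = √(2K/m) = √(2·2.27×10^-17/5.01×10^-27) = 9.52×10^4 m/s.
r = mv/(qB) = (5.01×10^-27)(9.52×10^4) / [(1×1.60×10^-19)(0.0267)] = 0.112 m.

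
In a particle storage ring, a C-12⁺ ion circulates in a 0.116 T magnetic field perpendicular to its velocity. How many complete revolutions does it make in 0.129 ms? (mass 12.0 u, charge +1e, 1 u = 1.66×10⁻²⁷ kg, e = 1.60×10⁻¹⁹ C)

T = 2πm/(qB) = 2π(1.992×10^-26) / [(1×1.60×10^-19)(0.116)] = 6.7436×10^-6 s.
N = t/T = 1.29×10^-4 / 6.7436×10^-6 ≈ 19.13, so 19 complete revolutions.

N = 19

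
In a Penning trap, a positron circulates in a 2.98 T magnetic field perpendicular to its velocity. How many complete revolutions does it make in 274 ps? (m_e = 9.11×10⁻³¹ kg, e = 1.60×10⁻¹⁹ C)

T = 2πm/(qB) = 2π(9.11×10^-31) / [(1×1.60×10^-19)(2.98)] = 1.2005×10^-11 s.
N = t/T = 2.74×10^-10 / 1.2005×10^-11 ≈ 22.82, so 22 complete revolutions.

N = 22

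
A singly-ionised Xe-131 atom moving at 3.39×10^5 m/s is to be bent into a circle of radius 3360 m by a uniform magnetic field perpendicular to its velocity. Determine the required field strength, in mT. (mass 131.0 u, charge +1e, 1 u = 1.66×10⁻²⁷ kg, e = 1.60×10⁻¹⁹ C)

B ≈ 0.137 mT

qvB = mv²/r gives B = mv/(qr).
B = (2.17×10^-25)(3.39×10^5) / [(1×1.60×10^-19)(3360)] = 1.37×10^-4 T.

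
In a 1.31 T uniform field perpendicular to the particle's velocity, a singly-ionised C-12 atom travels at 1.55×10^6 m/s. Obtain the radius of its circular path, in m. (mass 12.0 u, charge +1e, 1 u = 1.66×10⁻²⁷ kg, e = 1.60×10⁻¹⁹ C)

The magnetic force provides the centripetal force: qvB = mv²/r, so r = mv/(qB).
r = (1.99×10^-26 kg)(1.55×10^6 m/s) / [(1×1.60×10^-19 C)(1.31 T)] = 0.147 m.

r ≈ 0.147 m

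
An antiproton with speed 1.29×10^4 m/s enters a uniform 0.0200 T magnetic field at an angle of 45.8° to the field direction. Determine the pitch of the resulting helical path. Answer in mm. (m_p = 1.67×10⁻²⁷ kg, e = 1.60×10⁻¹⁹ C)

pitch ≈ 29.5 mm

The velocity component along B is v∥ = v cos45.8° = 8990 m/s.
The cyclotron period T = 2πm/(qB) = 3.28×10^-6 s is set by m, q, B alone.
Pitch = v∥·T = (8990)(3.28×10^-6) = 0.0295 m.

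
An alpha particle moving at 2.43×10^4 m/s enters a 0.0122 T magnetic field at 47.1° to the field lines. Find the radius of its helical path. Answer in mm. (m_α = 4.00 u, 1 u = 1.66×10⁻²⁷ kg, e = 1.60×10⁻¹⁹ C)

Only the perpendicular component v⊥ = v sin47.1° = 1.78×10^4 m/s is bent by the field.
r = m v⊥ /(qB) = (6.64×10^-27)(1.78×10^4) / [(2×1.60×10^-19)(0.0122)] = 0.0303 m.

r ≈ 30.3 mm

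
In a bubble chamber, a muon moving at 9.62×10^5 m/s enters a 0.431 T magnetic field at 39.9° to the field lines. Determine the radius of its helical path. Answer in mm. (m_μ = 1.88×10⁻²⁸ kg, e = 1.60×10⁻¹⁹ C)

Only the perpendicular component v⊥ = v sin39.9° = 6.17×10^5 m/s is bent by the field.
r = m v⊥ /(qB) = (1.88×10^-28)(6.17×10^5) / [(1×1.60×10^-19)(0.431)] = 1.68×10^-3 m.

r ≈ 1.68 mm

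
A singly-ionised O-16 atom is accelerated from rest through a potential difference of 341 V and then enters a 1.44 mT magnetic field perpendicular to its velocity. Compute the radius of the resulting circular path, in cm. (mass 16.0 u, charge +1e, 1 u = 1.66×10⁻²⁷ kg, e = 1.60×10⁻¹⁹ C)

The kinetic energy gained is K = qV = (1×1.60×10^-19)(341) = 5.46×10^-17 J.
v = √(2K/m) = 6.41×10^4 m/s.
r = mv/(qB) = (2.66×10^-26)(6.41×10^4) / [(1×1.60×10^-19)(1.44×10^-3)] = 7.39 m.

r ≈ 739 cm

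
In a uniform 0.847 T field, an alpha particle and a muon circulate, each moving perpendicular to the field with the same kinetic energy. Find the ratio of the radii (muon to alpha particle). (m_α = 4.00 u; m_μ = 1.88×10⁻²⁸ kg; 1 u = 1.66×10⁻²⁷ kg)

r = √(2mK)/(qB) ⇒ at equal K, r ∝ √m/q.
r_{muon}/r_{alpha particle} = 0.337.

ratio ≈ 0.337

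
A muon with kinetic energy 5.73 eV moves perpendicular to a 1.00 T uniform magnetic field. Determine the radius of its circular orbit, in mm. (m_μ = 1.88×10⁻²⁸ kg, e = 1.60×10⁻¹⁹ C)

r ≈ 0.116 mm

Convert the energy: K = 5.73 eV = 9.17×10^-19 J.
v = √(2K/m) = √(2·9.17×10^-19/1.88×10^-28) = 9.88×10^4 m/s.
r = mv/(qB) = (1.88×10^-28)(9.88×10^4) / [(1×1.60×10^-19)(1.00)] = 1.16×10^-4 m.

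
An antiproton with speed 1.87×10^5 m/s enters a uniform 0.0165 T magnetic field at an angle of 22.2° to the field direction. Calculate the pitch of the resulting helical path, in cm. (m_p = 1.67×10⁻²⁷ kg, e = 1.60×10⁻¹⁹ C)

pitch ≈ 68.8 cm

The velocity component along B is v∥ = v cos22.2° = 1.73×10^5 m/s.
The cyclotron period T = 2πm/(qB) = 3.97×10^-6 s is set by m, q, B alone.
Pitch = v∥·T = (1.73×10^5)(3.97×10^-6) = 0.688 m.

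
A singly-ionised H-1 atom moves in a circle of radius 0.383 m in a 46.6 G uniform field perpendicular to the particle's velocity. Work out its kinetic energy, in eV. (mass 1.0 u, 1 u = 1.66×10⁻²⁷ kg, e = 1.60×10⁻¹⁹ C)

K ≈ 154 eV

v = qBr/m = (1×1.60×10^-19)(4.66×10^-3)(0.383) / (1.66×10^-27) = 1.72×10^5 m/s.
K = ½mv² = 0.5·(1.66×10^-27)·(1.72×10^5)² = 2.46×10^-17 J = 154 eV.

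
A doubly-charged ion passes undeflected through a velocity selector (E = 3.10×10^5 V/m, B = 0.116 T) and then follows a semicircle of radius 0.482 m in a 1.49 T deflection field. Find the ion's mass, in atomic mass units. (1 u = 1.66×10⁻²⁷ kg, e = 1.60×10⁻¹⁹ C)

m ≈ 51.8 u

v = E/B₁ = 2.67×10^6 m/s.
From r = mv/(qB₂), m = qB₂r/v = (2×1.60×10^-19)(1.49)(0.482) / (2.67×10^6) = 8.60×10^-26 kg.
In atomic mass units: m = 8.60×10^-26 / 1.66×10^-27 = 51.8 u.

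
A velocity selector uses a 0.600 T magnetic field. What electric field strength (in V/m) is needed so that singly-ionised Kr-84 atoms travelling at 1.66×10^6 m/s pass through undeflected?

E ≈ 9.96×10^5 V/m

qE = qvB ⇒ E = vB = (1.66×10^6)(0.600) = 9.96×10^5 V/m.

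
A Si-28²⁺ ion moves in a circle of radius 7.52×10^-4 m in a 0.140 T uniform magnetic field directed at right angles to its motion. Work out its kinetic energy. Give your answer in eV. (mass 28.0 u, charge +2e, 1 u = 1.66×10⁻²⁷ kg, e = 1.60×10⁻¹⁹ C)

v = qBr/m = (2×1.60×10^-19)(0.140)(7.52×10^-4) / (4.65×10^-26) = 725 m/s.
K = ½mv² = 0.5·(4.65×10^-26)·(725)² = 1.22×10^-20 J = 0.0763 eV.

K ≈ 0.0763 eV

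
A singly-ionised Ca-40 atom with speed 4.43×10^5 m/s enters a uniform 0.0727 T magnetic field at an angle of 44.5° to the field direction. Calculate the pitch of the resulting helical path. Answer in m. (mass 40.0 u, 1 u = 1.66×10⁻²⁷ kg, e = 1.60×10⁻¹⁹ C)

pitch ≈ 11.3 m

The velocity component along B is v∥ = v cos44.5° = 3.16×10^5 m/s.
The cyclotron period T = 2πm/(qB) = 3.59×10^-5 s is set by m, q, B alone.
Pitch = v∥·T = (3.16×10^5)(3.59×10^-5) = 11.3 m.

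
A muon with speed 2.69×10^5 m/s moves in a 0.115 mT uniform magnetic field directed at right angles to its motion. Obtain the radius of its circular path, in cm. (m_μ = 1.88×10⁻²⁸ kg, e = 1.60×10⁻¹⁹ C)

r ≈ 275 cm

The magnetic force provides the centripetal force: qvB = mv²/r, so r = mv/(qB).
r = (1.88×10^-28 kg)(2.69×10^5 m/s) / [(1×1.60×10^-19 C)(1.15×10^-4 T)] = 2.75 m.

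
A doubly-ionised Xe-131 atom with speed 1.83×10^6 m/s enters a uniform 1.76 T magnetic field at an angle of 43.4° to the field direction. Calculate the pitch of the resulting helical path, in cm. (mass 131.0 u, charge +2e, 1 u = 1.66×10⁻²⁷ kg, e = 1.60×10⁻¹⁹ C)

pitch ≈ 323 cm

The velocity component along B is v∥ = v cos43.4° = 1.33×10^6 m/s.
The cyclotron period T = 2πm/(qB) = 2.43×10^-6 s is set by m, q, B alone.
Pitch = v∥·T = (1.33×10^6)(2.43×10^-6) = 3.23 m.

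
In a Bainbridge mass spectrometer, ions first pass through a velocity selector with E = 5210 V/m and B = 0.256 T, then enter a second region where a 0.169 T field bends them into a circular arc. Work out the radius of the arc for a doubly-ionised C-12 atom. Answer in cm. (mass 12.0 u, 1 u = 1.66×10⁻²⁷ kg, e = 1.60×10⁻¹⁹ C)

r ≈ 0.750 cm

The selector passes v = E/B = 5210/0.256 = 2.04×10^4 m/s.
In the deflection region, r = mv/(qB₂) = (1.99×10^-26)(2.04×10^4) / [(2×1.60×10^-19)(0.169)] = 7.50×10^-3 m.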